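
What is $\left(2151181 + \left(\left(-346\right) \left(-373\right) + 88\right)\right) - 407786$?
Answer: $1872541$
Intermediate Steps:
$\left(2151181 + \left(\left(-346\right) \left(-373\right) + 88\right)\right) - 407786 = \left(2151181 + \left(129058 + 88\right)\right) - 407786 = \left(2151181 + 129146\right) - 407786 = 2280327 - 407786 = 1872541$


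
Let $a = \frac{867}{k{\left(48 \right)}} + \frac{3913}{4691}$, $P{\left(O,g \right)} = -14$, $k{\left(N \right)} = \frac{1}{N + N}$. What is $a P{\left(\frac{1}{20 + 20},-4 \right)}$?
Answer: $- \frac{5466233150}{4691} \approx -1.1653 \cdot 10^{6}$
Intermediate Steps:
$k{\left(N \right)} = \frac{1}{2 N}$
$a = \frac{390445225}{4691}$ ($a = \frac{867}{\frac{1}{2} \cdot \frac{1}{48}} + \frac{3913}{4691} = \frac{867}{\frac{1}{2} \cdot \frac{1}{48}} + 3913 \cdot \frac{1}{4691} = 867 \frac{1}{\frac{1}{96}} + \frac{3913}{4691} = 867 \cdot 96 + \frac{3913}{4691} = 83232 + \frac{3913}{4691} = \frac{390445225}{4691} \approx 83233.0$)
$a P{\left(\frac{1}{20 + 20},-4 \right)} = \frac{390445225}{4691} \left(-14\right) = - \frac{5466233150}{4691}$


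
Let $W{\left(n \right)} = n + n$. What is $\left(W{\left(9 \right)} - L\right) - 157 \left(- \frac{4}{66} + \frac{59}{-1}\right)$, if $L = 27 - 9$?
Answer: $\frac{305993}{33} \approx 9272.5$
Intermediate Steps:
$L = 18$
$W{\left(n \right)} = 2 n$
$\left(W{\left(9 \right)} - L\right) - 157 \left(- \frac{4}{66} + \frac{59}{-1}\right) = \left(2 \cdot 9 - 18\right) - 157 \left(- \frac{4}{66} + \frac{59}{-1}\right) = \left(18 - 18\right) - 157 \left(\left(-4\right) \frac{1}{66} + 59 \left(-1\right)\right) = 0 - 157 \left(- \frac{2}{33} - 59\right) = 0 - - \frac{305993}{33} = 0 + \frac{305993}{33} = \frac{305993}{33}$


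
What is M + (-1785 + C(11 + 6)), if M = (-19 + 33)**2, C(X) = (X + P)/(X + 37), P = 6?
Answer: -85783/54 ≈ -1588.6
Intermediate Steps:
C(X) = (6 + X)/(37 + X) (C(X) = (X + 6)/(X + 37) = (6 + X)/(37 + X))
M = 196 (M = 14**2 = 196)
M + (-1785 + C(11 + 6)) = 196 + (-1785 + (6 + (11 + 6))/(37 + (11 + 6))) = 196 + (-1785 + (6 + 17)/(37 + 17)) = 196 + (-1785 + 23/54) = 196 - 96367/54 = -85783/54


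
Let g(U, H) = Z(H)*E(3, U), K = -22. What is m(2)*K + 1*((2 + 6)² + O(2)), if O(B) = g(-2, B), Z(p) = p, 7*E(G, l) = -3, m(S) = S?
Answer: 134/7 ≈ 19.143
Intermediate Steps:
E(G, l) = -3/7 (E(G, l) = (⅐)*(-3) = -3/7)
g(U, H) = -3*H/7 (g(U, H) = H*(-3/7) = -3*H/7)
O(B) = -3*B/7
m(2)*K + 1*((2 + 6)² + O(2)) = 2*(-22) + 1*((2 + 6)² - 3/7*2) = -44 + 1*(8² - 6/7) = -44 + 1*(64 - 6/7) = -44 + 1*(442/7) = -44 + 442/7 = 134/7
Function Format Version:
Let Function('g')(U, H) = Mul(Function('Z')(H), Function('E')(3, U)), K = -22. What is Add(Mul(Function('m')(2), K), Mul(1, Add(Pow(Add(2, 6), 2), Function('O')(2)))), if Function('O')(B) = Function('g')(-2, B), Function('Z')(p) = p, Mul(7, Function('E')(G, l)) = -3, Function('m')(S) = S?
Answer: Rational(134, 7) ≈ 19.143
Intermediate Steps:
Function('E')(G, l) = Rational(-3, 7) (Function('E')(G, l) = Mul(Rational(1, 7), -3) = Rational(-3, 7))
Function('g')(U, H) = Mul(Rational(-3, 7), H) (Function('g')(U, H) = Mul(H, Rational(-3, 7)) = Mul(Rational(-3, 7), H))
Function('O')(B) = Mul(Rational(-3, 7), B)
Add(Mul(Function('m')(2), K), Mul(1, Add(Pow(Add(2, 6), 2), Function('O')(2)))) = Add(Mul(2, -22), Mul(1, Add(Pow(Add(2, 6), 2), Mul(Rational(-3, 7), 2)))) = Add(-44, Mul(1, Add(Pow(8, 2), Rational(-6, 7)))) = Add(-44, Mul(1, Add(64, Rational(-6, 7)))) = Add(-44, Mul(1, Rational(442, 7))) = Add(-44, Rational(442, 7)) = Rational(134, 7)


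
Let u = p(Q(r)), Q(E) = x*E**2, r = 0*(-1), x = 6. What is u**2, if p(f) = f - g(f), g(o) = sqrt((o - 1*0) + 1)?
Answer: 1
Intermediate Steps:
g(o) = sqrt(1 + o) (g(o) = sqrt((o + 0) + 1) = sqrt(o + 1) = sqrt(1 + o))
r = 0
Q(E) = 6*E**2
p(f) = f - sqrt(1 + f)
u = -1 (u = 6*0**2 - sqrt(1 + 6*0**2) = 6*0 - sqrt(1 + 6*0) = 0 - sqrt(1 + 0) = 0 - sqrt(1) = 0 - 1*1 = 0 - 1 = -1)
u**2 = (-1)**2 = 1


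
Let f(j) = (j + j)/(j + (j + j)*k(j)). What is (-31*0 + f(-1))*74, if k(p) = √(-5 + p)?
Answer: 148/25 - 296*I*√6/25 ≈ 5.92 - 29.002*I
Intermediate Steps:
f(j) = 2*j/(j + 2*j*√(-5 + j)) (f(j) = (j + j)/(j + (j + j)*√(-5 + j)) = (2*j)/(j + (2*j)*√(-5 + j)) = (2*j)/(j + 2*j*√(-5 + j)) = 2*j/(j + 2*j*√(-5 + j)))
(-31*0 + f(-1))*74 = (-31*0 + 2/(1 + 2*√(-5 - 1)))*74 = (0 + 2/(1 + 2*√(-6)))*74 = (0 + 2/(1 + 2*(I*√6)))*74 = (0 + 2/(1 + 2*I*√6))*74 = (2/(1 + 2*I*√6))*74 = 148/(1 + 2*I*√6)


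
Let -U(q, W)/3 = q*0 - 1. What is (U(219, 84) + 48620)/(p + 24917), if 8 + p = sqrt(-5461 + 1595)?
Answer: 1211150307/620462147 - 48623*I*sqrt(3866)/620462147 ≈ 1.952 - 0.0048726*I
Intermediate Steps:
U(q, W) = 3 (U(q, W) = -3*(q*0 - 1) = -3*(0 - 1) = -3*(-1) = 3)
p = -8 + I*sqrt(3866) (p = -8 + sqrt(-5461 + 1595) = -8 + sqrt(-3866) = -8 + I*sqrt(3866) ≈ -8.0 + 62.177*I)
(U(219, 84) + 48620)/(p + 24917) = (3 + 48620)/((-8 + I*sqrt(3866)) + 24917) = 48623/(24909 + I*sqrt(3866))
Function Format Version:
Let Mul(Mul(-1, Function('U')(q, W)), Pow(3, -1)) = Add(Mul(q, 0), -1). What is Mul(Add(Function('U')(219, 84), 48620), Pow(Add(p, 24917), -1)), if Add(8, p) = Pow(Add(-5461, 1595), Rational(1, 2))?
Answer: Add(Rational(1211150307, 620462147), Mul(Rational(-48623, 620462147), I, Pow(3866, Rational(1, 2)))) ≈ Add(1.9520, Mul(-0.0048726, I))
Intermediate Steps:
Function('U')(q, W) = 3 (Function('U')(q, W) = Mul(-3, Add(Mul(q, 0), -1)) = Mul(-3, Add(0, -1)) = Mul(-3, -1) = 3)
p = Add(-8, Mul(I, Pow(3866, Rational(1, 2)))) (p = Add(-8, Pow(Add(-5461, 1595), Rational(1, 2))) = Add(-8, Pow(-3866, Rational(1, 2))) = Add(-8, Mul(I, Pow(3866, Rational(1, 2)))) ≈ Add(-8.0000, Mul(62.177, I)))
Mul(Add(Function('U')(219, 84), 48620), Pow(Add(p, 24917), -1)) = Mul(Add(3, 48620), Pow(Add(Add(-8, Mul(I, Pow(3866, Rational(1, 2)))), 24917), -1)) = Mul(48623, Pow(Add(24909, Mul(I, Pow(3866, Rational(1, 2)))), -1))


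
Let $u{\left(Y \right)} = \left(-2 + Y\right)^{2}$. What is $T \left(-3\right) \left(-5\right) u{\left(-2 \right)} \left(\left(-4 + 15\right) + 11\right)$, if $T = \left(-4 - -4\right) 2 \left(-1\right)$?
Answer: $0$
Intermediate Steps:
$T = 0$ ($T = \left(-4 + 4\right) 2 \left(-1\right) = 0 \cdot 2 \left(-1\right) = 0 \left(-1\right) = 0$)
$T \left(-3\right) \left(-5\right) u{\left(-2 \right)} \left(\left(-4 + 15\right) + 11\right) = 0 \left(-3\right) \left(-5\right) \left(-2 - 2\right)^{2} \left(\left(-4 + 15\right) + 11\right) = 0 \left(-5\right) \left(-4\right)^{2} \left(11 + 11\right) = 0 \cdot 16 \cdot 22 = 0 \cdot 22 = 0$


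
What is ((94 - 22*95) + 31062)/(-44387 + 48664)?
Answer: 29066/4277 ≈ 6.7959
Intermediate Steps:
((94 - 22*95) + 31062)/(-44387 + 48664) = ((94 - 2090) + 31062)/4277 = (-1996 + 31062)*(1/4277) = 29066*(1/4277) = 29066/4277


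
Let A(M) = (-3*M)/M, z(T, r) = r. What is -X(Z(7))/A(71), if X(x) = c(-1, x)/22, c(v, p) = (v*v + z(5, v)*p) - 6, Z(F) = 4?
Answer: -3/22 ≈ -0.13636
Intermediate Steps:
c(v, p) = -6 + v² + p*v (c(v, p) = (v*v + v*p) - 6 = (v² + p*v) - 6 = -6 + v² + p*v)
X(x) = -5/22 - x/22 (X(x) = (-6 + (-1)² + x*(-1))/22 = (-6 + 1 - x)*(1/22) = (-5 - x)*(1/22) = -5/22 - x/22)
A(M) = -3
-X(Z(7))/A(71) = -(-5/22 - 1/22*4)/(-3) = -(-5/22 - 2/11)*(-1)/3 = -(-9)*(-1)/(22*3) = -1*3/22 = -3/22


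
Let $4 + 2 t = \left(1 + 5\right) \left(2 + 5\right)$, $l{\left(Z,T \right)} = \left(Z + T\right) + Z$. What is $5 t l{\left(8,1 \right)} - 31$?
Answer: $1584$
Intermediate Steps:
$l{\left(Z,T \right)} = T + 2 Z$ ($l{\left(Z,T \right)} = \left(T + Z\right) + Z = T + 2 Z$)
$t = 19$ ($t = -2 + \frac{\left(1 + 5\right) \left(2 + 5\right)}{2} = -2 + \frac{6 \cdot 7}{2} = -2 + \frac{1}{2} \cdot 42 = -2 + 21 = 19$)
$5 t l{\left(8,1 \right)} - 31 = 5 \cdot 19 \left(1 + 2 \cdot 8\right) - 31 = 95 \left(1 + 16\right) - 31 = 95 \cdot 17 - 31 = 1615 - 31 = 1584$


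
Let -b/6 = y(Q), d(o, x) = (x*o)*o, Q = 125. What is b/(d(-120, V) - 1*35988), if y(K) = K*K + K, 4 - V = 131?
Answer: 7875/155399 ≈ 0.050676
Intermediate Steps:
V = -127 (V = 4 - 1*131 = 4 - 131 = -127)
d(o, x) = x*o**2 (d(o, x) = (o*x)*o = x*o**2)
y(K) = K + K**2 (y(K) = K**2 + K = K + K**2)
b = -94500 (b = -750*(1 + 125) = -750*126 = -6*15750 = -94500)
b/(d(-120, V) - 1*35988) = -94500/(-127*(-120)**2 - 1*35988) = -94500/(-127*14400 - 35988) = -94500/(-1828800 - 35988) = -94500/(-1864788) = -94500*(-1/1864788) = 7875/155399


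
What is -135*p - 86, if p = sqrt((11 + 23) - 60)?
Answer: -86 - 135*I*sqrt(26) ≈ -86.0 - 688.37*I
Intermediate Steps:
p = I*sqrt(26) (p = sqrt(34 - 60) = sqrt(-26) = I*sqrt(26) ≈ 5.099*I)
-135*p - 86 = -135*I*sqrt(26) - 86 = -86 - 135*I*sqrt(26)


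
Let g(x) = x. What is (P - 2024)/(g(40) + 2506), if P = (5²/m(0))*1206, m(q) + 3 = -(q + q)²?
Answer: -6037/1273 ≈ -4.7423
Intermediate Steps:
m(q) = -3 - 4*q² (m(q) = -3 - (q + q)² = -3 - (2*q)² = -3 - 4*q²)
P = -10050 (P = (5²/(-3 - 4*0²))*1206 = (25/(-3 - 4*0))*1206 = (25/(-3 + 0))*1206 = (25/(-3))*1206 = (25*(-⅓))*1206 = -25/3*1206 = -10050)
(P - 2024)/(g(40) + 2506) = (-10050 - 2024)/(40 + 2506) = -12074/2546 = -12074*1/2546 = -6037/1273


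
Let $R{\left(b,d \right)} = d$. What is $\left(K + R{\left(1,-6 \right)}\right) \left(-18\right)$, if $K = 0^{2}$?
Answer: $108$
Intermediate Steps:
$K = 0$
$\left(K + R{\left(1,-6 \right)}\right) \left(-18\right) = \left(0 - 6\right) \left(-18\right) = \left(-6\right) \left(-18\right) = 108$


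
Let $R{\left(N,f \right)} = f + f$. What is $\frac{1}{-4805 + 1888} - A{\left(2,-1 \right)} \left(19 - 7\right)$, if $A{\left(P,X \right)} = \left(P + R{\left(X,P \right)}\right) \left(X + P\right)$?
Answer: $- \frac{210025}{2917} \approx -72.0$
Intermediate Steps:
$R{\left(N,f \right)} = 2 f$
$A{\left(P,X \right)} = 3 P \left(P + X\right)$ ($A{\left(P,X \right)} = \left(P + 2 P\right) \left(X + P\right) = 3 P \left(P + X\right)$)
$\frac{1}{-4805 + 1888} - A{\left(2,-1 \right)} \left(19 - 7\right) = \frac{1}{-4805 + 1888} - 3 \cdot 2 \left(2 - 1\right) \left(19 - 7\right) = \frac{1}{-2917} - 3 \cdot 2 \cdot 1 \cdot 12 = - \frac{1}{2917} - 6 \cdot 12 = - \frac{1}{2917} - 72 = - \frac{210025}{2917}$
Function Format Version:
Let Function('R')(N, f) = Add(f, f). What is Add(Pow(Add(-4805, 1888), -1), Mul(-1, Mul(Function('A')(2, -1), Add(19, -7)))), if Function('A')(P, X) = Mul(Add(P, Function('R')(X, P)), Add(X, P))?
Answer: Rational(-210025, 2917) ≈ -72.000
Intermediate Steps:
Function('R')(N, f) = Mul(2, f)
Function('A')(P, X) = Mul(3, P, Add(P, X)) (Function('A')(P, X) = Mul(Add(P, Mul(2, P)), Add(X, P)) = Mul(Mul(3, P), Add(P, X)) = Mul(3, P, Add(P, X)))
Add(Pow(Add(-4805, 1888), -1), Mul(-1, Mul(Function('A')(2, -1), Add(19, -7)))) = Add(Pow(Add(-4805, 1888), -1), Mul(-1, Mul(Mul(3, 2, Add(2, -1)), Add(19, -7)))) = Add(Pow(-2917, -1), Mul(-1, Mul(Mul(3, 2, 1), 12))) = Add(Rational(-1, 2917), Mul(-1, Mul(6, 12))) = Add(Rational(-1, 2917), Mul(-1, 72)) = Add(Rational(-1, 2917), -72) = Rational(-210025, 2917)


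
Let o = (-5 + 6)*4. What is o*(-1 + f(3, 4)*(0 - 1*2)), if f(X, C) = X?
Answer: -28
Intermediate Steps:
o = 4 (o = 1*4 = 4)
o*(-1 + f(3, 4)*(0 - 1*2)) = 4*(-1 + 3*(0 - 1*2)) = 4*(-1 + 3*(0 - 2)) = 4*(-1 + 3*(-2)) = 4*(-1 - 6) = 4*(-7) = -28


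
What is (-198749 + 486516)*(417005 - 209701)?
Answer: 59655250168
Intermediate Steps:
(-198749 + 486516)*(417005 - 209701) = 287767*207304 = 59655250168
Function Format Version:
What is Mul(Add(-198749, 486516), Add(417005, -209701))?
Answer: 59655250168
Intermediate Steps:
Mul(Add(-198749, 486516), Add(417005, -209701)) = Mul(287767, 207304) = 59655250168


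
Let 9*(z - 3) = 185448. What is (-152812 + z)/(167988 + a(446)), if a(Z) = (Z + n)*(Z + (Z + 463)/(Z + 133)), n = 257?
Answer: -76545923/279442581 ≈ -0.27392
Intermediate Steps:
z = 61825/3 (z = 3 + (1/9)*185448 = 3 + 61816/3 = 61825/3 ≈ 20608.)
a(Z) = (257 + Z)*(Z + (463 + Z)/(133 + Z)) (a(Z) = (Z + 257)*(Z + (Z + 463)/(Z + 133)) = (257 + Z)*(Z + (463 + Z)/(133 + Z)))
(-152812 + z)/(167988 + a(446)) = (-152812 + 61825/3)/(167988 + (118991 + 446**3 + 391*446**2 + 34901*446)/(133 + 446)) = -396611/(3*(167988 + (118991 + 88716536 + 391*198916 + 15565846)/579)) = -396611/(3*(167988 + (118991 + 88716536 + 77776156 + 15565846)/579)) = -396611/(3*(167988 + (1/579)*182177529)) = -396611/(3*(167988 + 60725843/193)) = -396611/(3*93147527/193) = -396611/3*193/93147527 = -76545923/279442581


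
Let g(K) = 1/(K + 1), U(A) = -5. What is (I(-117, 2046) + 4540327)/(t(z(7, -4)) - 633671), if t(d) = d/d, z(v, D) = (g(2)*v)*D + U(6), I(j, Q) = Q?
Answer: -4542373/633670 ≈ -7.1684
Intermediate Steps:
g(K) = 1/(1 + K)
z(v, D) = -5 + D*v/3 (z(v, D) = (v/(1 + 2))*D - 5 = (v/3)*D - 5 = D*v/3 - 5 = -5 + D*v/3)
t(d) = 1
(I(-117, 2046) + 4540327)/(t(z(7, -4)) - 633671) = (2046 + 4540327)/(1 - 633671) = 4542373/(-633670) = 4542373*(-1/633670) = -4542373/633670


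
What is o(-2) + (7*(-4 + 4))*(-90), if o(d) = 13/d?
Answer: -13/2 ≈ -6.5000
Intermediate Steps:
o(-2) + (7*(-4 + 4))*(-90) = 13/(-2) + (7*(-4 + 4))*(-90) = 13*(-½) + (7*0)*(-90) = -13/2 + 0*(-90) = -13/2 + 0 = -13/2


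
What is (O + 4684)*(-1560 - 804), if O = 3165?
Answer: -18555036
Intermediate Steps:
(O + 4684)*(-1560 - 804) = (3165 + 4684)*(-1560 - 804) = 7849*(-2364) = -18555036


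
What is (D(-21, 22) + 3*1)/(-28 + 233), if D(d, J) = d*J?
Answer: -459/205 ≈ -2.2390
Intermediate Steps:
D(d, J) = J*d
(D(-21, 22) + 3*1)/(-28 + 233) = (22*(-21) + 3*1)/(-28 + 233) = (-462 + 3)/205 = -459*1/205 = -459/205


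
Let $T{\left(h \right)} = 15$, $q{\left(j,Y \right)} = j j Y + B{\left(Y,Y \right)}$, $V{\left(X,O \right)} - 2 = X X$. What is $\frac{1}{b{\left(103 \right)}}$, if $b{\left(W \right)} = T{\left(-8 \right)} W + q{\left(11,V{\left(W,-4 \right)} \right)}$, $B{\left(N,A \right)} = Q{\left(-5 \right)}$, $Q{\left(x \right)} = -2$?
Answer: $\frac{1}{1285474} \approx 7.7792 \cdot 10^{-7}$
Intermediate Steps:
$B{\left(N,A \right)} = -2$
$V{\left(X,O \right)} = 2 + X^{2}$ ($V{\left(X,O \right)} = 2 + X X = 2 + X^{2}$)
$q{\left(j,Y \right)} = -2 + Y j^{2}$ ($q{\left(j,Y \right)} = j j Y - 2 = j^{2} Y - 2 = Y j^{2} - 2 = -2 + Y j^{2}$)
$b{\left(W \right)} = 240 + 15 W + 121 W^{2}$ ($b{\left(W \right)} = 15 W + \left(-2 + \left(2 + W^{2}\right) 11^{2}\right) = 15 W + \left(-2 + \left(2 + W^{2}\right) 121\right) = 15 W + \left(-2 + \left(242 + 121 W^{2}\right)\right) = 15 W + \left(240 + 121 W^{2}\right) = 240 + 15 W + 121 W^{2}$)
$\frac{1}{b{\left(103 \right)}} = \frac{1}{240 + 15 \cdot 103 + 121 \cdot 103^{2}} = \frac{1}{240 + 1545 + 121 \cdot 10609} = \frac{1}{240 + 1545 + 1283689} = \frac{1}{1285474}$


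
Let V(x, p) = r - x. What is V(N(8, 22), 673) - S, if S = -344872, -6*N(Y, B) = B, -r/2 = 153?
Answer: 1033709/3 ≈ 3.4457e+5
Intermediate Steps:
r = -306 (r = -2*153 = -306)
N(Y, B) = -B/6
V(x, p) = -306 - x
V(N(8, 22), 673) - S = (-306 - (-1)*22/6) - 1*(-344872) = (-306 - 1*(-11/3)) + 344872 = (-306 + 11/3) + 344872 = -907/3 + 344872 = 1033709/3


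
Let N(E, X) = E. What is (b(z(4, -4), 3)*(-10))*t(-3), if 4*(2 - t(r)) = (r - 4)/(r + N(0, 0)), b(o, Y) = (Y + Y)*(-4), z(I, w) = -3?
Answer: 340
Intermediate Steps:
b(o, Y) = -8*Y (b(o, Y) = (2*Y)*(-4) = -8*Y)
t(r) = 2 - (-4 + r)/(4*r) (t(r) = 2 - (r - 4)/(4*(r + 0)) = 2 - (-4 + r)/(4*r))
(b(z(4, -4), 3)*(-10))*t(-3) = (-8*3*(-10))*(7/4 + 1/(-3)) = (-24*(-10))*(7/4 - ⅓) = 240*(17/12) = 340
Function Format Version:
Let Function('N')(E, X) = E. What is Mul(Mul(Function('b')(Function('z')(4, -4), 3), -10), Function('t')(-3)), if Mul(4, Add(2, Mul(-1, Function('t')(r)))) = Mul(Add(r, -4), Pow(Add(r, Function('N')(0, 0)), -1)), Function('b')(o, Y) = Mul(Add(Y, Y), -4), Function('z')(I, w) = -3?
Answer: 340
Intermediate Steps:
Function('b')(o, Y) = Mul(-8, Y) (Function('b')(o, Y) = Mul(Mul(2, Y), -4) = Mul(-8, Y))
Function('t')(r) = Add(2, Mul(Rational(-1, 4), Pow(r, -1), Add(-4, r))) (Function('t')(r) = Add(2, Mul(Rational(-1, 4), Mul(Add(r, -4), Pow(Add(r, 0), -1)))) = Add(2, Mul(Rational(-1, 4), Mul(Add(-4, r), Pow(r, -1)))) = Add(2, Mul(Rational(-1, 4), Mul(Pow(r, -1), Add(-4, r)))) = Add(2, Mul(Rational(-1, 4), Pow(r, -1), Add(-4, r))))
Mul(Mul(Function('b')(Function('z')(4, -4), 3), -10), Function('t')(-3)) = Mul(Mul(Mul(-8, 3), -10), Add(Rational(7, 4), Pow(-3, -1))) = Mul(Mul(-24, -10), Add(Rational(7, 4), Rational(-1, 3))) = Mul(240, Rational(17, 12)) = 340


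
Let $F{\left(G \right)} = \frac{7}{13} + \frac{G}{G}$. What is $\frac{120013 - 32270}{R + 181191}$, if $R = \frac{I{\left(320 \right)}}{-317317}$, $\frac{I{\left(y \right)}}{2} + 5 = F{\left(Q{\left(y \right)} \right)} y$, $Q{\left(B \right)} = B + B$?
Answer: $\frac{51707213129}{106776398063} \approx 0.48426$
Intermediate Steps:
$Q{\left(B \right)} = 2 B$
$F{\left(G \right)} = \frac{20}{13}$ ($F{\left(G \right)} = 7 \cdot \frac{1}{13} + 1 = \frac{7}{13} + 1 = \frac{20}{13}$)
$I{\left(y \right)} = -10 + \frac{40 y}{13}$ ($I{\left(y \right)} = -10 + 2 \frac{20 y}{13} = -10 + \frac{40 y}{13}$)
$R = - \frac{1810}{589303}$ ($R = \frac{-10 + \frac{40}{13} \cdot 320}{-317317} = \left(-10 + \frac{12800}{13}\right) \left(- \frac{1}{317317}\right) = \frac{12670}{13} \left(- \frac{1}{317317}\right) = - \frac{1810}{589303} \approx -0.0030714$)
$\frac{120013 - 32270}{R + 181191} = \frac{120013 - 32270}{- \frac{1810}{589303} + 181191} = \frac{87743}{\frac{106776398063}{589303}} = 87743 \cdot \frac{589303}{106776398063} = \frac{51707213129}{106776398063}$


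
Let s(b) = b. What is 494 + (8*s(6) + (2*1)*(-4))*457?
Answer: 18774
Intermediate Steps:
494 + (8*s(6) + (2*1)*(-4))*457 = 494 + (8*6 + (2*1)*(-4))*457 = 494 + (48 + 2*(-4))*457 = 494 + (48 - 8)*457 = 494 + 40*457 = 494 + 18280 = 18774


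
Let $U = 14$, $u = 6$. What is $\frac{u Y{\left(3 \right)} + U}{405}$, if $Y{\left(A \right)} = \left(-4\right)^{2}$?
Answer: $\frac{22}{81} \approx 0.27161$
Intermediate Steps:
$Y{\left(A \right)} = 16$
$\frac{u Y{\left(3 \right)} + U}{405} = \frac{6 \cdot 16 + 14}{405} = \left(96 + 14\right) \frac{1}{405} = 110 \cdot \frac{1}{405} = \frac{22}{81}$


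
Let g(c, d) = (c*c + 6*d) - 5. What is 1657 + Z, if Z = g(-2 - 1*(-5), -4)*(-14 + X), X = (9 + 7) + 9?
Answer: 1437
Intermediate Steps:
g(c, d) = -5 + c² + 6*d (g(c, d) = (c² + 6*d) - 5 = -5 + c² + 6*d)
X = 25 (X = 16 + 9 = 25)
Z = -220 (Z = (-5 + (-2 - 1*(-5))² + 6*(-4))*(-14 + 25) = (-5 + (-2 + 5)² - 24)*11 = (-5 + 3² - 24)*11 = (-5 + 9 - 24)*11 = -20*11 = -220)
1657 + Z = 1657 - 220 = 1437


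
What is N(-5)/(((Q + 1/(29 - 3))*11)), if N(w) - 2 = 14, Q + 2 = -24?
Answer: -416/7425 ≈ -0.056027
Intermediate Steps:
Q = -26 (Q = -2 - 24 = -26)
N(w) = 16 (N(w) = 2 + 14 = 16)
N(-5)/(((Q + 1/(29 - 3))*11)) = 16/(((-26 + 1/(29 - 3))*11)) = 16/(((-26 + 1/26)*11)) = 16/((-675/26*11)) = 16/(-7425/26) = 16*(-26/7425) = -416/7425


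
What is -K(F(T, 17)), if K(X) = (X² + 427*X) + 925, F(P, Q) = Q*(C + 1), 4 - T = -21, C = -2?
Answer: 6045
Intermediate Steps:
T = 25 (T = 4 - 1*(-21) = 4 + 21 = 25)
F(P, Q) = -Q (F(P, Q) = Q*(-2 + 1) = Q*(-1) = -Q)
K(X) = 925 + X² + 427*X
-K(F(T, 17)) = -(925 + (-1*17)² + 427*(-1*17)) = -(925 + (-17)² + 427*(-17)) = -(925 + 289 - 7259) = -1*(-6045) = 6045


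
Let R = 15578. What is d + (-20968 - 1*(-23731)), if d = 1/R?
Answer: 43042015/15578 ≈ 2763.0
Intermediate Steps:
d = 1/15578 ≈ 6.4193e-5
d + (-20968 - 1*(-23731)) = 1/15578 + (-20968 - 1*(-23731)) = 1/15578 + (-20968 + 23731) = 1/15578 + 2763 = 43042015/15578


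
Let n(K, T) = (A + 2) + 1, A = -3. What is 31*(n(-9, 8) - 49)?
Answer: -1519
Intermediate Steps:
n(K, T) = 0 (n(K, T) = (-3 + 2) + 1 = -1 + 1 = 0)
31*(n(-9, 8) - 49) = 31*(0 - 49) = 31*(-49) = -1519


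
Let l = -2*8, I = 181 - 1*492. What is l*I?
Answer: 4976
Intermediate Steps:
I = -311 (I = 181 - 492 = -311)
l = -16
l*I = -16*(-311) = 4976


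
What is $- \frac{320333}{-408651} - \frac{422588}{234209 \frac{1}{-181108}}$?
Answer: $\frac{31275798244448701}{95709742059} \approx 3.2678 \cdot 10^{5}$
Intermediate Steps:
$- \frac{320333}{-408651} - \frac{422588}{234209 \frac{1}{-181108}} = \left(-320333\right) \left(- \frac{1}{408651}\right) - \frac{422588}{234209 \left(- \frac{1}{181108}\right)} = \frac{320333}{408651} - \frac{422588}{- \frac{234209}{181108}} = \frac{320333}{408651} - - \frac{76534067504}{234209} = \frac{320333}{408651} + \frac{76534067504}{234209} = \frac{31275798244448701}{95709742059}$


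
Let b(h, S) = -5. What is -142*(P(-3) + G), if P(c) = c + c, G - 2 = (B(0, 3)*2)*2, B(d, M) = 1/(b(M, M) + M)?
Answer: 852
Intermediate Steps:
B(d, M) = 1/(-5 + M)
G = 0 (G = 2 + (2/(-5 + 3))*2 = 2 + (2/(-2))*2 = 2 - ½*2*2 = 2 - 1*2 = 2 - 2 = 0)
P(c) = 2*c
-142*(P(-3) + G) = -142*(2*(-3) + 0) = -142*(-6 + 0) = -142*(-6) = 852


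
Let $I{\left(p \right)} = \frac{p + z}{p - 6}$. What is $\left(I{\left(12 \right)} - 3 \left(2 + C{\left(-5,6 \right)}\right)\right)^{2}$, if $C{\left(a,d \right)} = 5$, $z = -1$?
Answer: $\frac{13225}{36} \approx 367.36$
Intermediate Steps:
$I{\left(p \right)} = \frac{-1 + p}{-6 + p}$ ($I{\left(p \right)} = \frac{p - 1}{p - 6} = \frac{-1 + p}{-6 + p}$)
$\left(I{\left(12 \right)} - 3 \left(2 + C{\left(-5,6 \right)}\right)\right)^{2} = \left(\frac{-1 + 12}{-6 + 12} - 3 \left(2 + 5\right)\right)^{2} = \left(\frac{1}{6} \cdot 11 - 21\right)^{2} = \left(\frac{11}{6} - 21\right)^{2} = \left(- \frac{115}{6}\right)^{2} = \frac{13225}{36}$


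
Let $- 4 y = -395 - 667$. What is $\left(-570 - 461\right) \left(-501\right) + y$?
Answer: $\frac{1033593}{2} \approx 5.168 \cdot 10^{5}$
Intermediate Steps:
$y = \frac{531}{2}$ ($y = - \frac{-395 - 667}{4} = \left(- \frac{1}{4}\right) \left(-1062\right) = \frac{531}{2} \approx 265.5$)
$\left(-570 - 461\right) \left(-501\right) + y = \left(-570 - 461\right) \left(-501\right) + \frac{531}{2} = \left(-1031\right) \left(-501\right) + \frac{531}{2} = 516531 + \frac{531}{2} = \frac{1033593}{2}$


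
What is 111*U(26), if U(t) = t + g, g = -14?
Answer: 1332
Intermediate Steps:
U(t) = -14 + t (U(t) = t - 14 = -14 + t)
111*U(26) = 111*(-14 + 26) = 111*12 = 1332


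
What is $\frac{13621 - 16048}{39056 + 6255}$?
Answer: $- \frac{2427}{45311} \approx -0.053563$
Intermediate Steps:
$\frac{13621 - 16048}{39056 + 6255} = - \frac{2427}{45311}$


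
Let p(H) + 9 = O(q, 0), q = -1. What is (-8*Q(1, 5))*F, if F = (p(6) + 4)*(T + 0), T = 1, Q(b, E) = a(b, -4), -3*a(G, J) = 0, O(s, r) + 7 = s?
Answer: 0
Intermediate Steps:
O(s, r) = -7 + s
p(H) = -17 (p(H) = -9 + (-7 - 1) = -9 - 8 = -17)
a(G, J) = 0 (a(G, J) = -1/3*0 = 0)
Q(b, E) = 0
F = -13 (F = (-17 + 4)*(1 + 0) = -13*1 = -13)
(-8*Q(1, 5))*F = -8*0*(-13) = 0*(-13) = 0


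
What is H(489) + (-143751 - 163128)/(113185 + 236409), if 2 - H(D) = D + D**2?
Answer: -83765826031/349594 ≈ -2.3961e+5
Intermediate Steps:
H(D) = 2 - D - D**2 (H(D) = 2 - (D + D**2) = 2 + (-D - D**2) = 2 - D - D**2)
H(489) + (-143751 - 163128)/(113185 + 236409) = (2 - 1*489 - 1*489**2) + (-143751 - 163128)/(113185 + 236409) = (2 - 489 - 1*239121) - 306879/349594 = (2 - 489 - 239121) - 306879*1/349594 = -239608 - 306879/349594 = -83765826031/349594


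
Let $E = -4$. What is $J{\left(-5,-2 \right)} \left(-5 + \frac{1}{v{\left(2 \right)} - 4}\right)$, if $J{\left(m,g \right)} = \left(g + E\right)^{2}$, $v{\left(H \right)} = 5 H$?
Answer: $-174$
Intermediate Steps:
$J{\left(m,g \right)} = \left(-4 + g\right)^{2}$ ($J{\left(m,g \right)} = \left(g - 4\right)^{2} = \left(-4 + g\right)^{2}$)
$J{\left(-5,-2 \right)} \left(-5 + \frac{1}{v{\left(2 \right)} - 4}\right) = \left(-4 - 2\right)^{2} \left(-5 + \frac{1}{5 \cdot 2 - 4}\right) = \left(-6\right)^{2} \left(-5 + \frac{1}{10 - 4}\right) = 36 \left(-5 + \frac{1}{6}\right) = 36 \left(- \frac{29}{6}\right) = -174$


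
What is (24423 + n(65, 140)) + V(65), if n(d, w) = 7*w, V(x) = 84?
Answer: 25487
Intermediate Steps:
(24423 + n(65, 140)) + V(65) = (24423 + 7*140) + 84 = (24423 + 980) + 84 = 25403 + 84 = 25487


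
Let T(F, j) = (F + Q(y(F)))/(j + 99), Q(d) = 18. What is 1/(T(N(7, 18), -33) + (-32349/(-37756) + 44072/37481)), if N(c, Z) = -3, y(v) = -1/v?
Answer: 15566458996/35178839901 ≈ 0.44249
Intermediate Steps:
T(F, j) = (18 + F)/(99 + j) (T(F, j) = (F + 18)/(j + 99) = (18 + F)/(99 + j))
1/(T(N(7, 18), -33) + (-32349/(-37756) + 44072/37481)) = 1/((18 - 3)/(99 - 33) + (-32349/(-37756) + 44072/37481)) = 1/(15/66 + (-32349*(-1/37756) + 44072*(1/37481))) = 1/((1/66)*15 + (32349/37756 + 44072/37481)) = 1/(5/22 + 2876455301/1415132636) = 1/(35178839901/15566458996) = 15566458996/35178839901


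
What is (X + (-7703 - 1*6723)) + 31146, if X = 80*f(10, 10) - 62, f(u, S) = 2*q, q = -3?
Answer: 16178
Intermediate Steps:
f(u, S) = -6 (f(u, S) = 2*(-3) = -6)
X = -542 (X = 80*(-6) - 62 = -480 - 62 = -542)
(X + (-7703 - 1*6723)) + 31146 = (-542 + (-7703 - 1*6723)) + 31146 = (-542 + (-7703 - 6723)) + 31146 = (-542 - 14426) + 31146 = -14968 + 31146 = 16178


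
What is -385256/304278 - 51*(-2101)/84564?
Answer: 1383533/1429498044 ≈ 0.00096785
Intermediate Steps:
-385256/304278 - 51*(-2101)/84564 = -385256*1/304278 + 107151*(1/84564) = -192628/152139 + 35717/28188 = 1383533/1429498044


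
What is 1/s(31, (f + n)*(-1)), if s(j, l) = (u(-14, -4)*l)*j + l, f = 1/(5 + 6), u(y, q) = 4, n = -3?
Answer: 11/4000 ≈ 0.0027500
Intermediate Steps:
f = 1/11 ≈ 0.090909
s(j, l) = l + 4*j*l (s(j, l) = (4*l)*j + l = 4*j*l + l = l + 4*j*l)
1/s(31, (f + n)*(-1)) = 1/(((1/11 - 3)*(-1))*(1 + 4*31)) = 1/((-32/11*(-1))*(1 + 124)) = 1/((32/11)*125) = 1/(4000/11) = 11/4000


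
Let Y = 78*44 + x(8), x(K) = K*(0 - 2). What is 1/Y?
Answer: 1/3416 ≈ 0.00029274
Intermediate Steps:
x(K) = -2*K (x(K) = K*(-2) = -2*K)
Y = 3416 (Y = 78*44 - 2*8 = 3432 - 16 = 3416)
1/Y = 1/3416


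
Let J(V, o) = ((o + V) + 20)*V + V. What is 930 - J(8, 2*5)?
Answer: 618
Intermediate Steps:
J(V, o) = V + V*(20 + V + o) (J(V, o) = ((V + o) + 20)*V + V = (20 + V + o)*V + V = V*(20 + V + o) + V = V + V*(20 + V + o))
930 - J(8, 2*5) = 930 - 8*(21 + 8 + 2*5) = 930 - 8*(21 + 8 + 10) = 930 - 8*39 = 930 - 1*312 = 930 - 312 = 618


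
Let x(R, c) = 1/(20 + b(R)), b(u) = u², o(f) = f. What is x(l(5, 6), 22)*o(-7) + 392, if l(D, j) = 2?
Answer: 9401/24 ≈ 391.71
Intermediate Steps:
x(R, c) = 1/(20 + R²)
x(l(5, 6), 22)*o(-7) + 392 = -7/(20 + 2²) + 392 = -7/(20 + 4) + 392 = -7/24 + 392 = 9401/24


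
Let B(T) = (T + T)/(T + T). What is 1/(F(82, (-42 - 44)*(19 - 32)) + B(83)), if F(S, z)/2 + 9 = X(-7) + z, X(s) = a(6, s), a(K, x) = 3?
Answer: 1/2225 ≈ 0.00044944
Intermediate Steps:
X(s) = 3
F(S, z) = -12 + 2*z (F(S, z) = -18 + 2*(3 + z) = -18 + (6 + 2*z) = -12 + 2*z)
B(T) = 1 (B(T) = (2*T)/((2*T)) = (2*T)*(1/(2*T)) = 1)
1/(F(82, (-42 - 44)*(19 - 32)) + B(83)) = 1/((-12 + 2*((-42 - 44)*(19 - 32))) + 1) = 1/((-12 + 2*(-86*(-13))) + 1) = 1/((-12 + 2*1118) + 1) = 1/((-12 + 2236) + 1) = 1/(2224 + 1) = 1/2225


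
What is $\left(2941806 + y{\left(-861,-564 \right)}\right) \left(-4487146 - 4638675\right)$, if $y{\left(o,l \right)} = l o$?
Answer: $-31277930153610$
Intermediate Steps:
$\left(2941806 + y{\left(-861,-564 \right)}\right) \left(-4487146 - 4638675\right) = \left(2941806 - -485604\right) \left(-4487146 - 4638675\right) = \left(2941806 + 485604\right) \left(-9125821\right) = 3427410 \left(-9125821\right) = -31277930153610$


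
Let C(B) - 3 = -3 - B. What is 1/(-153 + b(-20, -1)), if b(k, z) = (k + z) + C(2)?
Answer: -1/176 ≈ -0.0056818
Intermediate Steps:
C(B) = -B (C(B) = 3 + (-3 - B) = -B)
b(k, z) = -2 + k + z (b(k, z) = (k + z) - 1*2 = (k + z) - 2 = -2 + k + z)
1/(-153 + b(-20, -1)) = 1/(-153 + (-2 - 20 - 1)) = 1/(-153 - 23) = 1/(-176) = -1/176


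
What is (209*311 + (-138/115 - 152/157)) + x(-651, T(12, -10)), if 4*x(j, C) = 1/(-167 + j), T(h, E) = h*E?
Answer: 166945661751/2568520 ≈ 64997.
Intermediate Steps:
T(h, E) = E*h
x(j, C) = 1/(4*(-167 + j))
(209*311 + (-138/115 - 152/157)) + x(-651, T(12, -10)) = (209*311 + (-138/115 - 152/157)) + 1/(4*(-167 - 651)) = (64999 + (-138*1/115 - 152*1/157)) + (¼)/(-818) = (64999 + (-6/5 - 152/157)) + (¼)*(-1/818) = (64999 - 1702/785) - 1/3272 = 51022513/785 - 1/3272 = 166945661751/2568520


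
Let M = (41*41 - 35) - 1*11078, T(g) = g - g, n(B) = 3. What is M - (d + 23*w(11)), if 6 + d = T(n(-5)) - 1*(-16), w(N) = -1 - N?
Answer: -9166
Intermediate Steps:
T(g) = 0
d = 10 (d = -6 + (0 - 1*(-16)) = -6 + (0 + 16) = -6 + 16 = 10)
M = -9432 (M = (1681 - 35) - 11078 = 1646 - 11078 = -9432)
M - (d + 23*w(11)) = -9432 - (10 + 23*(-1 - 1*11)) = -9432 - (10 + 23*(-1 - 11)) = -9432 - (10 + 23*(-12)) = -9432 - (10 - 276) = -9432 - 1*(-266) = -9432 + 266 = -9166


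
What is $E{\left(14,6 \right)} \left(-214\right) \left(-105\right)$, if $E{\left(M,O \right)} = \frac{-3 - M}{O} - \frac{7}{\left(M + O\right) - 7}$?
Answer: $- \frac{984935}{13} \approx -75764.0$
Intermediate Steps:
$E{\left(M,O \right)} = - \frac{7}{-7 + M + O} + \frac{-3 - M}{O}$ ($E{\left(M,O \right)} = \frac{-3 - M}{O} - \frac{7}{-7 + M + O} = - \frac{7}{-7 + M + O} + \frac{-3 - M}{O}$)
$E{\left(14,6 \right)} \left(-214\right) \left(-105\right) = \frac{21 - 14^{2} - 60 + 4 \cdot 14 - 14 \cdot 6}{6 \left(-7 + 14 + 6\right)} \left(-214\right) \left(-105\right) = \frac{21 - 196 - 60 + 56 - 84}{6 \cdot 13} \left(-214\right) \left(-105\right) = \frac{1}{6} \cdot \frac{1}{13} \left(21 - 196 - 60 + 56 - 84\right) \left(-214\right) \left(-105\right) = \frac{1}{6} \cdot \frac{1}{13} \left(-263\right) \left(-214\right) \left(-105\right) = \left(- \frac{263}{78}\right) \left(-214\right) \left(-105\right) = \frac{28141}{39} \left(-105\right) = - \frac{984935}{13}$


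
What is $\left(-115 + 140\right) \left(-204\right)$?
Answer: $-5100$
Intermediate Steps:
$\left(-115 + 140\right) \left(-204\right) = 25 \left(-204\right) = -5100$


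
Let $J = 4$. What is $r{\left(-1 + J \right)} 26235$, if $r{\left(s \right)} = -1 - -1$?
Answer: $0$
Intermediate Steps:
$r{\left(s \right)} = 0$ ($r{\left(s \right)} = -1 + 1 = 0$)
$r{\left(-1 + J \right)} 26235 = 0 \cdot 26235 = 0$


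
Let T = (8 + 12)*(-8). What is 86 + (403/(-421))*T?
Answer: 100686/421 ≈ 239.16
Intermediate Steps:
T = -160 (T = 20*(-8) = -160)
86 + (403/(-421))*T = 86 + (403/(-421))*(-160) = 86 + (403*(-1/421))*(-160) = 86 - 403/421*(-160) = 86 + 64480/421 = 100686/421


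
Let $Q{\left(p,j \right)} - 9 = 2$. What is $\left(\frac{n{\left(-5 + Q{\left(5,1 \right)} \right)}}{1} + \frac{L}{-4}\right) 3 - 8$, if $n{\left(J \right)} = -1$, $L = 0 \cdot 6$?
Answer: $-11$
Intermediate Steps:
$L = 0$
$Q{\left(p,j \right)} = 11$ ($Q{\left(p,j \right)} = 9 + 2 = 11$)
$\left(\frac{n{\left(-5 + Q{\left(5,1 \right)} \right)}}{1} + \frac{L}{-4}\right) 3 - 8 = \left(- 1^{-1} + \frac{0}{-4}\right) 3 - 8 = \left(\left(-1\right) 1 + 0 \left(- \frac{1}{4}\right)\right) 3 - 8 = \left(-1 + 0\right) 3 - 8 = \left(-1\right) 3 - 8 = -3 - 8 = -11$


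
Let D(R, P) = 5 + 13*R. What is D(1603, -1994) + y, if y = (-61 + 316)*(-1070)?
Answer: -252006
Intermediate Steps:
y = -272850 (y = 255*(-1070) = -272850)
D(1603, -1994) + y = (5 + 13*1603) - 272850 = (5 + 20839) - 272850 = 20844 - 272850 = -252006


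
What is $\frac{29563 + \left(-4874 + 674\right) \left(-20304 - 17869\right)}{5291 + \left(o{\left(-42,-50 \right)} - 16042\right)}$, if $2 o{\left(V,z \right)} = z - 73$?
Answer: $- \frac{320712326}{21625} \approx -14831.0$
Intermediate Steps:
$o{\left(V,z \right)} = - \frac{73}{2} + \frac{z}{2}$ ($o{\left(V,z \right)} = \frac{z - 73}{2} = \frac{-73 + z}{2} = - \frac{73}{2} + \frac{z}{2}$)
$\frac{29563 + \left(-4874 + 674\right) \left(-20304 - 17869\right)}{5291 + \left(o{\left(-42,-50 \right)} - 16042\right)} = \frac{29563 + \left(-4874 + 674\right) \left(-20304 - 17869\right)}{5291 + \left(\left(- \frac{73}{2} + \frac{1}{2} \left(-50\right)\right) - 16042\right)} = \frac{29563 - -160326600}{5291 - \frac{32207}{2}} = \frac{29563 + 160326600}{5291 - \frac{32207}{2}} = \frac{160356163}{5291 - \frac{32207}{2}} = \frac{160356163}{- \frac{21625}{2}} = 160356163 \left(- \frac{2}{21625}\right) = - \frac{320712326}{21625}$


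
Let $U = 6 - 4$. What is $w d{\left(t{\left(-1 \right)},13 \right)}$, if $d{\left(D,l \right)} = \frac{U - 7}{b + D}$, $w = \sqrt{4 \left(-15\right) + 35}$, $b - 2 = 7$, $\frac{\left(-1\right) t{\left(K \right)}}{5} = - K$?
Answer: $- \frac{25 i}{4} \approx - 6.25 i$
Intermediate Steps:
$t{\left(K \right)} = 5 K$ ($t{\left(K \right)} = - 5 \left(- K\right) = 5 K$)
$b = 9$ ($b = 2 + 7 = 9$)
$U = 2$
$w = 5 i$ ($w = \sqrt{-60 + 35} = \sqrt{-25} = 5 i \approx 5.0 i$)
$d{\left(D,l \right)} = - \frac{5}{9 + D}$ ($d{\left(D,l \right)} = \frac{2 - 7}{9 + D} = - \frac{5}{9 + D}$)
$w d{\left(t{\left(-1 \right)},13 \right)} = 5 i \left(- \frac{5}{9 + 5 \left(-1\right)}\right) = 5 i \left(- \frac{5}{9 - 5}\right) = 5 i \left(- \frac{5}{4}\right) = - \frac{25 i}{4}$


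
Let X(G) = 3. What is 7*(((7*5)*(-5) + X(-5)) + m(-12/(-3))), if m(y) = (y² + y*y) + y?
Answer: -952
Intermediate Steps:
m(y) = y + 2*y² (m(y) = (y² + y²) + y = 2*y² + y = y + 2*y²)
7*(((7*5)*(-5) + X(-5)) + m(-12/(-3))) = 7*(((7*5)*(-5) + 3) + (-12/(-3))*(1 + 2*(-12/(-3)))) = 7*((35*(-5) + 3) + (-12*(-⅓))*(1 + 2*(-12*(-⅓)))) = 7*((-175 + 3) + 4*(1 + 2*4)) = 7*(-172 + 4*(1 + 8)) = 7*(-172 + 4*9) = 7*(-172 + 36) = 7*(-136) = -952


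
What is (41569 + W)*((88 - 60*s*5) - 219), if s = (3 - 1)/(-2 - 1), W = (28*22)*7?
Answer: 3165789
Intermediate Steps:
W = 4312 (W = 616*7 = 4312)
s = -2/3 (s = 2/(-3) = 2*(-1/3) = -2/3 ≈ -0.66667)
(41569 + W)*((88 - 60*s*5) - 219) = (41569 + 4312)*((88 - (-40)*5) - 219) = 45881*((88 - 60*(-10/3)) - 219) = 45881*((88 + 200) - 219) = 45881*(288 - 219) = 45881*69 = 3165789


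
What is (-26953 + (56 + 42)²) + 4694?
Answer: -12655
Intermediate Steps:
(-26953 + (56 + 42)²) + 4694 = (-26953 + 98²) + 4694 = (-26953 + 9604) + 4694 = -17349 + 4694 = -12655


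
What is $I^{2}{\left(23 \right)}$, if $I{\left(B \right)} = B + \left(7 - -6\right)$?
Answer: $1296$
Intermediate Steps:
$I{\left(B \right)} = 13 + B$ ($I{\left(B \right)} = B + \left(7 + 6\right) = B + 13 = 13 + B$)
$I^{2}{\left(23 \right)} = \left(13 + 23\right)^{2} = 36^{2} = 1296$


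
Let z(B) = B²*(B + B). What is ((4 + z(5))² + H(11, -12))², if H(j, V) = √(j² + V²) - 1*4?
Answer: (64512 + √265)² ≈ 4.1639e+9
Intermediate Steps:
H(j, V) = -4 + √(V² + j²) (H(j, V) = √(V² + j²) - 4 = -4 + √(V² + j²))
z(B) = 2*B³ (z(B) = B²*(2*B) = 2*B³)
((4 + z(5))² + H(11, -12))² = ((4 + 2*5³)² + (-4 + √((-12)² + 11²)))² = ((4 + 2*125)² + (-4 + √(144 + 121)))² = ((4 + 250)² + (-4 + √265))² = (254² + (-4 + √265))² = (64516 + (-4 + √265))² = (64512 + √265)²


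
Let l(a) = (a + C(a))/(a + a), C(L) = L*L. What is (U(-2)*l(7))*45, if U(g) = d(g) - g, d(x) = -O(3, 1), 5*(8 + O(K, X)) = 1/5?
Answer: 8964/5 ≈ 1792.8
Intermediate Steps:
O(K, X) = -199/25 (O(K, X) = -8 + (⅕)/5 = -8 + (⅕)*(⅕) = -8 + 1/25 = -199/25)
C(L) = L²
l(a) = (a + a²)/(2*a) (l(a) = (a + a²)/(a + a) = (a + a²)/((2*a)) = (a + a²)*(1/(2*a)) = (a + a²)/(2*a))
d(x) = 199/25 (d(x) = -1*(-199/25) = 199/25)
U(g) = 199/25 - g
(U(-2)*l(7))*45 = ((199/25 - 1*(-2))*(½ + (½)*7))*45 = ((199/25 + 2)*(½ + 7/2))*45 = ((249/25)*4)*45 = (996/25)*45 = 8964/5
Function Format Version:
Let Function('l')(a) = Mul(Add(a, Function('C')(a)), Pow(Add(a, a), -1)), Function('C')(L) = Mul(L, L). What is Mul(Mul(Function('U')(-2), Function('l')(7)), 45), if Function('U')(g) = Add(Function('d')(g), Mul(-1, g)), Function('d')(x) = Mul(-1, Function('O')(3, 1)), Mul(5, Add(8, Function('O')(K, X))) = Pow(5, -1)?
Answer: Rational(8964, 5) ≈ 1792.8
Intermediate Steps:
Function('O')(K, X) = Rational(-199, 25) (Function('O')(K, X) = Add(-8, Mul(Rational(1, 5), Pow(5, -1))) = Add(-8, Mul(Rational(1, 5), Rational(1, 5))) = Add(-8, Rational(1, 25)) = Rational(-199, 25))
Function('C')(L) = Pow(L, 2)
Function('l')(a) = Mul(Rational(1, 2), Pow(a, -1), Add(a, Pow(a, 2))) (Function('l')(a) = Mul(Add(a, Pow(a, 2)), Pow(Add(a, a), -1)) = Mul(Add(a, Pow(a, 2)), Pow(Mul(2, a), -1)) = Mul(Add(a, Pow(a, 2)), Mul(Rational(1, 2), Pow(a, -1))) = Mul(Rational(1, 2), Pow(a, -1), Add(a, Pow(a, 2))))
Function('d')(x) = Rational(199, 25) (Function('d')(x) = Mul(-1, Rational(-199, 25)) = Rational(199, 25))
Function('U')(g) = Add(Rational(199, 25), Mul(-1, g))
Mul(Mul(Function('U')(-2), Function('l')(7)), 45) = Mul(Mul(Add(Rational(199, 25), Mul(-1, -2)), Add(Rational(1, 2), Mul(Rational(1, 2), 7))), 45) = Mul(Mul(Add(Rational(199, 25), 2), Add(Rational(1, 2), Rational(7, 2))), 45) = Mul(Mul(Rational(249, 25), 4), 45) = Mul(Rational(996, 25), 45) = Rational(8964, 5)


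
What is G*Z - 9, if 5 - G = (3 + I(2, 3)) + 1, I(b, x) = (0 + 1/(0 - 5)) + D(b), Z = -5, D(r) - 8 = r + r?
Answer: 45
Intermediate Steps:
D(r) = 8 + 2*r (D(r) = 8 + (r + r) = 8 + 2*r)
I(b, x) = 39/5 + 2*b (I(b, x) = (0 + 1/(0 - 5)) + (8 + 2*b) = (0 + 1/(-5)) + (8 + 2*b) = (0 - ⅕) + (8 + 2*b) = -⅕ + (8 + 2*b) = 39/5 + 2*b)
G = -54/5 (G = 5 - ((3 + (39/5 + 2*2)) + 1) = 5 - ((3 + (39/5 + 4)) + 1) = 5 - ((3 + 59/5) + 1) = 5 - (74/5 + 1) = 5 - 1*79/5 = 5 - 79/5 = -54/5 ≈ -10.800)
G*Z - 9 = -54/5*(-5) - 9 = 54 - 9 = 45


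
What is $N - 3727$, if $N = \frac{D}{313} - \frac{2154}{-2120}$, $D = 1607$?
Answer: $- \frac{1234503539}{331780} \approx -3720.9$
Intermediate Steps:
$N = \frac{2040521}{331780}$ ($N = \frac{1607}{313} - \frac{2154}{-2120} = 1607 \cdot \frac{1}{313} - - \frac{1077}{1060} = \frac{1607}{313} + \frac{1077}{1060} = \frac{2040521}{331780} \approx 6.1502$)
$N - 3727 = \frac{2040521}{331780} - 3727 = - \frac{1234503539}{331780}$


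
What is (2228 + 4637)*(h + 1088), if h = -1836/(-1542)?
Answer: 1921664530/257 ≈ 7.4773e+6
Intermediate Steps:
h = 306/257 (h = -1836*(-1/1542) = 306/257 ≈ 1.1907)
(2228 + 4637)*(h + 1088) = (2228 + 4637)*(306/257 + 1088) = 6865*(279922/257) = 1921664530/257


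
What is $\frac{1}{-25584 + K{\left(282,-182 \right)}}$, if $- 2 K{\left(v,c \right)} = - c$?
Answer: $- \frac{1}{25675} \approx -3.8948 \cdot 10^{-5}$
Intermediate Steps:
$K{\left(v,c \right)} = \frac{c}{2}$ ($K{\left(v,c \right)} = - \frac{\left(-1\right) c}{2} = \frac{c}{2}$)
$\frac{1}{-25584 + K{\left(282,-182 \right)}} = \frac{1}{-25584 + \frac{1}{2} \left(-182\right)} = \frac{1}{-25584 - 91} = \frac{1}{-25675} = - \frac{1}{25675}$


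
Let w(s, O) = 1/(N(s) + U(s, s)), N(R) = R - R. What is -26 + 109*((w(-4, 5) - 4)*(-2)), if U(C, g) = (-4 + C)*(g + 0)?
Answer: 13427/16 ≈ 839.19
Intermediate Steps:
N(R) = 0
U(C, g) = g*(-4 + C) (U(C, g) = (-4 + C)*g = g*(-4 + C))
w(s, O) = 1/(s*(-4 + s)) (w(s, O) = 1/(0 + s*(-4 + s)) = 1/(s*(-4 + s)))
-26 + 109*((w(-4, 5) - 4)*(-2)) = -26 + 109*((1/((-4)*(-4 - 4)) - 4)*(-2)) = -26 + 109*((-¼/(-8) - 4)*(-2)) = -26 + 109*((-¼*(-⅛) - 4)*(-2)) = -26 + 109*((1/32 - 4)*(-2)) = -26 + 109*(-127/32*(-2)) = -26 + 109*(127/16) = -26 + 13843/16 = 13427/16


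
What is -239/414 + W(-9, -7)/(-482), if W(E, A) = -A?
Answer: -29524/49887 ≈ -0.59182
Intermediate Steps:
-239/414 + W(-9, -7)/(-482) = -239/414 - 1*(-7)/(-482) = -239*1/414 + 7*(-1/482) = -239/414 - 7/482 = -29524/49887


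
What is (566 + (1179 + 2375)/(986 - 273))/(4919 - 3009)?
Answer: 203556/680915 ≈ 0.29894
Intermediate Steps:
(566 + (1179 + 2375)/(986 - 273))/(4919 - 3009) = (566 + 3554/713)/1910 = (566 + 3554*(1/713))*(1/1910) = (566 + 3554/713)*(1/1910) = (407112/713)*(1/1910) = 203556/680915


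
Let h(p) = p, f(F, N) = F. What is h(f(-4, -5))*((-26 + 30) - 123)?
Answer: 476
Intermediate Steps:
h(f(-4, -5))*((-26 + 30) - 123) = -4*((-26 + 30) - 123) = -4*(4 - 123) = -4*(-119) = 476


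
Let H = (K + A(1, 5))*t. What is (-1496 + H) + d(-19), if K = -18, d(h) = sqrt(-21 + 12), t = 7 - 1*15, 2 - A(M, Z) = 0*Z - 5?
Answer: -1408 + 3*I ≈ -1408.0 + 3.0*I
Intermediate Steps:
A(M, Z) = 7 (A(M, Z) = 2 - (0*Z - 5) = 2 - (0 - 5) = 2 - 1*(-5) = 2 + 5 = 7)
t = -8 (t = 7 - 15 = -8)
d(h) = 3*I (d(h) = sqrt(-9) = 3*I)
H = 88 (H = (-18 + 7)*(-8) = -11*(-8) = 88)
(-1496 + H) + d(-19) = (-1496 + 88) + 3*I = -1408 + 3*I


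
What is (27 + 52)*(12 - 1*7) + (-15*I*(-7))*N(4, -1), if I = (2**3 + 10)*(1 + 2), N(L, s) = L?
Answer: 23075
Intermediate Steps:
I = 54 (I = (8 + 10)*3 = 18*3 = 54)
(27 + 52)*(12 - 1*7) + (-15*I*(-7))*N(4, -1) = (27 + 52)*(12 - 1*7) + (-15*54*(-7))*4 = 79*(12 - 7) - 810*(-7)*4 = 79*5 + 5670*4 = 395 + 22680 = 23075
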